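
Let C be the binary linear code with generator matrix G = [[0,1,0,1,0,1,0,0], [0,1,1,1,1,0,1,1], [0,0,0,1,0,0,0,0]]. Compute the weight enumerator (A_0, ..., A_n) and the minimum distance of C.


Weight distribution: A_0 = 1, A_1 = 1, A_2 = 1, A_3 = 1, A_5 = 2, A_6 = 2. Minimum distance d = 1.

Enumerate all 2^3 = 8 messages m ∈ F_2^3.
For each, compute codeword c = mG in F_2^8, then tally its weight.
  m = 000 → c = 00000000, weight = 0.
  m = 100 → c = 01010100, weight = 3.
  m = 010 → c = 01111011, weight = 6.
  m = 110 → c = 00101111, weight = 5.
  m = 001 → c = 00010000, weight = 1.
  m = 101 → c = 01000100, weight = 2.
  m = 011 → c = 01101011, weight = 5.
  m = 111 → c = 00111111, weight = 6.
Tally weights:
  weight 0: 1 codewords.
  weight 1: 1 codewords.
  weight 2: 1 codewords.
  weight 3: 1 codewords.
  weight 5: 2 codewords.
  weight 6: 2 codewords.
Minimum distance d = smallest w > 0 with A_w > 0 = 1.
Sanity: Σ A_w = 8 = 2^3 = 8 ✓.


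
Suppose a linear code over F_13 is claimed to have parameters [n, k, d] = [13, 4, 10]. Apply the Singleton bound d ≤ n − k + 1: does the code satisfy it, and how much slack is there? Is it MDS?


Singleton RHS = n − k + 1 = 10, slack = 0, bound satisfied, MDS.

Singleton bound: d ≤ n − k + 1.
Here n = 13, k = 4, so n − k + 1 = 10.
Given d = 10, check d ≤ 10: YES.
Slack = (n − k + 1) − d = 0.
The code is MDS (slack = 0).
Description: the claimed parameters are [13, 4, 10]_13; such a code would be MDS (meets Singleton bound).


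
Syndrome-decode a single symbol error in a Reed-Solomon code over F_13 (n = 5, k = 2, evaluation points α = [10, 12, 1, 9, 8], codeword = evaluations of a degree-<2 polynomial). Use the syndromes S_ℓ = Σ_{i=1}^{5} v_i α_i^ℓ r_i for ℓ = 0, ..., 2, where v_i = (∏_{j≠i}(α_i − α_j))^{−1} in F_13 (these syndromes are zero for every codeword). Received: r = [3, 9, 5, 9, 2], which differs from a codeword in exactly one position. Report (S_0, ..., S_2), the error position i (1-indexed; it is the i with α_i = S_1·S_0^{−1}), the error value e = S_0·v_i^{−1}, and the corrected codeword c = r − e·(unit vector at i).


S = (11, 2, 11), error at position 2, error magnitude e = 5, c = [3, 4, 5, 9, 2].

Step 1: column multipliers v_i = (∏_{j≠i}(α_i − α_j))^{−1} mod 13.
  i = 1 (α = 10): (10−12)(10−1)(10−9)(10−8) = (−2)·9·1·2 = −36 ≡ 3, so v_1 = 3^{−1} = 9 (mod 13).
  i = 2 (α = 12): (12−10)(12−1)(12−9)(12−8) = 2·11·3·4 = 264 ≡ 4, so v_2 = 4^{−1} = 10 (mod 13).
  i = 3 (α = 1): (1−10)(1−12)(1−9)(1−8) = (−9)·(−11)·(−8)·(−7) = 5544 ≡ 6, so v_3 = 6^{−1} = 11 (mod 13).
  i = 4 (α = 9): (9−10)(9−12)(9−1)(9−8) = (−1)·(−3)·8·1 = 24 ≡ 11, so v_4 = 11^{−1} = 6 (mod 13).
  i = 5 (α = 8): (8−10)(8−12)(8−1)(8−9) = (−2)·(−4)·7·(−1) = −56 ≡ 9, so v_5 = 9^{−1} = 3 (mod 13).
  v = [9, 10, 11, 6, 3].
Step 2: syndromes of r = [3, 9, 5, 9, 2] (all sums mod 13).
  S_0 = Σ v_i r_i = 9·3 + 10·9 + 11·5 + 6·9 + 3·2 = 232 ≡ 11.
  S_1 = Σ v_i α_i r_i = 9·10·3 + 10·12·9 + 11·1·5 + 6·9·9 + 3·8·2 = 1939 ≡ 2.
  α_i^2 mod 13 = [9, 1, 1, 3, 12].
  S_2 = Σ v_i α_i^2 r_i = 9·9·3 + 10·1·9 + 11·1·5 + 6·3·9 + 3·12·2 = 622 ≡ 11.
  S = (11, 2, 11) ≠ 0, so r is not a codeword (an error is present).
Step 3: locate the error. For a single error e at position i, S_ℓ = v_i·e·α_i^ℓ, so α_err = S_1/S_0.
  S_0^{−1} = 11^{−1} = 6 (mod 13), so α_err = 2·6 = 12 ≡ 12 = α_2. Error position i = 2.
  Consistency check: S_2/S_1 = 11·7 = 77 ≡ 12 = α_err ✓ (single-error assumption holds).
Step 4: error magnitude e = S_0/v_2 = S_0·∏_{j≠2}(α_2 − α_j) = 11·4 = 44 ≡ 5 (mod 13).
Step 5: correct position 2: c_2 = r_2 − e = 9 − 5 ≡ 4 (mod 13). Hence c = [3, 4, 5, 9, 2].
  Check: interpolating c through the α_i gives m(x) = 11 + 7·x (degree < 2) with m(α_i) = c_i for every i, so c is indeed a codeword.


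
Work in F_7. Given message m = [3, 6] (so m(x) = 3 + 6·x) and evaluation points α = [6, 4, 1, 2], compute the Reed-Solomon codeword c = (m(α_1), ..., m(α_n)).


c = [4, 6, 2, 1]

Message polynomial: m(x) = 3 + 6·x (mod 7).
For each evaluation point α_i, compute m(α_i) mod 7:
  α_1 = 6: Horner steps 6 → 4, so m(6) = 4.
  α_2 = 4: Horner steps 6 → 6, so m(4) = 6.
  α_3 = 1: Horner steps 6 → 2, so m(1) = 2.
  α_4 = 2: Horner steps 6 → 1, so m(2) = 1.
Codeword c = [4, 6, 2, 1] ∈ F_7^4.


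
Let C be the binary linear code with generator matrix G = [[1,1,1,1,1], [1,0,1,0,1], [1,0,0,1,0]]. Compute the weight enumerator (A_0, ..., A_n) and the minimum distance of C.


Weight distribution: A_0 = 1, A_2 = 3, A_3 = 3, A_5 = 1. Minimum distance d = 2.

Enumerate all 2^3 = 8 messages m ∈ F_2^3.
For each, compute codeword c = mG in F_2^5, then tally its weight.
  m = 000 → c = 00000, weight = 0.
  m = 100 → c = 11111, weight = 5.
  m = 010 → c = 10101, weight = 3.
  m = 110 → c = 01010, weight = 2.
  m = 001 → c = 10010, weight = 2.
  m = 101 → c = 01101, weight = 3.
  m = 011 → c = 00111, weight = 3.
  m = 111 → c = 11000, weight = 2.
Tally weights:
  weight 0: 1 codewords.
  weight 2: 3 codewords.
  weight 3: 3 codewords.
  weight 5: 1 codewords.
Minimum distance d = smallest w > 0 with A_w > 0 = 2.
Sanity: Σ A_w = 8 = 2^3 = 8 ✓.


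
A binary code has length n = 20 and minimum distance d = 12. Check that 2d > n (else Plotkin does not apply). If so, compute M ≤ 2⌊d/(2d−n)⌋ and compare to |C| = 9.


Plotkin bound M ≤ 6; given |C| = 9 > bound (violated).

Check applicability: 2d = 24, n = 20.
2d − n = 4 > 0, so Plotkin applies.
Compute d/(2d−n) = 12/4 ≈ 3.0000.
⌊d/(2d−n)⌋ = 3.
Plotkin bound: M ≤ 2·3 = 6.
Given |C| = 9, check: VIOLATED.
This |C| is above the Plotkin bound, so no binary code with n = 20, d = 12 and 9 codewords exists.


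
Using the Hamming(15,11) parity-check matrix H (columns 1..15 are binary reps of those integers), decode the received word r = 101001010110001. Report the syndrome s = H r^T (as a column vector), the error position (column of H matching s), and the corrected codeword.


s = (0, 0, 1, 0)^T, error position = 2, corrected codeword c = 111001010110001

Compute s = H r^T mod 2 one row at a time:
  s_1 = 1 + 0 + 1 + 1 + 0 + 0 + 0 + 1 = 4 ≡ 0 (mod 2).
  s_2 = 0 + 0 + 1 + 0 + 0 + 0 + 0 + 1 = 2 ≡ 0 (mod 2).
  s_3 = 0 + 1 + 1 + 0 + 1 + 1 + 0 + 1 = 5 ≡ 1 (mod 2).
  s_4 = 1 + 1 + 0 + 0 + 0 + 1 + 0 + 1 = 4 ≡ 0 (mod 2).
s = (0, 0, 1, 0)^T — this equals column 2 of H (binary 0010), so error is at position 2.
Correct: flip bit 2 of r = 101001010110001 to get c = 111001010110001.


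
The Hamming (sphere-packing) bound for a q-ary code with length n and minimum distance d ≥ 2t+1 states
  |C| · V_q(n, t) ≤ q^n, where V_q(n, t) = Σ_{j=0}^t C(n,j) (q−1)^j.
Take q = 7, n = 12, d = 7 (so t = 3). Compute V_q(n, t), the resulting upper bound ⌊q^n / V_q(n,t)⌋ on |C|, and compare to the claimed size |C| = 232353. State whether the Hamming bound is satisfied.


V_q(n, t) = 49969, q^n = 13841287201, Hamming bound = 276997, |C| = 232353 ≤ bound (satisfied).

Step 1: Compute V_q(n, t) = Σ_{j=0}^3 C(n, j) (q−1)^j.
  j = 0: C(12,0)·(6)^0 = 1·1 = 1.
  j = 1: C(12,1)·(6)^1 = 12·6 = 72.
  j = 2: C(12,2)·(6)^2 = 66·36 = 2376.
  j = 3: C(12,3)·(6)^3 = 220·216 = 47520.
  V_q(n, t) = 1 + 72 + 2376 + 47520 = 49969.
Step 2: q^n = 7^12 = 13841287201.
Step 3: Hamming bound ⌊q^n / V_q(n,t)⌋ = ⌊13841287201/49969⌋ = 276997.
Step 4: Compare |C| = 232353 to 276997: satisfied.
The claimed |C| lies below the Hamming bound.


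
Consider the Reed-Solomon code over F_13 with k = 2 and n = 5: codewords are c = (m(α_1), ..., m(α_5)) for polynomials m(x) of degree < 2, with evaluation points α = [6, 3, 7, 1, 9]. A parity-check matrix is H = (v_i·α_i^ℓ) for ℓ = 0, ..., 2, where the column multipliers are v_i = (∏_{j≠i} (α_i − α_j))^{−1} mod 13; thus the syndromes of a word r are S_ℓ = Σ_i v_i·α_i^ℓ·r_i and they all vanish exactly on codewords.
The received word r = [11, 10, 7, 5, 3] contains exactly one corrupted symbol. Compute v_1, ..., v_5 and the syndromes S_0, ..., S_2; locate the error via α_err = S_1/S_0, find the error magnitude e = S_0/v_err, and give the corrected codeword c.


S = (2, 5, 6), error at position 5, error magnitude e = 4, c = [11, 10, 7, 5, 12].

Step 1: column multipliers v_i = (∏_{j≠i}(α_i − α_j))^{−1} mod 13.
  i = 1 (α = 6): (6−3)(6−7)(6−1)(6−9) = 3·(−1)·5·(−3) = 45 ≡ 6, so v_1 = 6^{−1} = 11 (mod 13).
  i = 2 (α = 3): (3−6)(3−7)(3−1)(3−9) = (−3)·(−4)·2·(−6) = −144 ≡ 12, so v_2 = 12^{−1} = 12 (mod 13).
  i = 3 (α = 7): (7−6)(7−3)(7−1)(7−9) = 1·4·6·(−2) = −48 ≡ 4, so v_3 = 4^{−1} = 10 (mod 13).
  i = 4 (α = 1): (1−6)(1−3)(1−7)(1−9) = (−5)·(−2)·(−6)·(−8) = 480 ≡ 12, so v_4 = 12^{−1} = 12 (mod 13).
  i = 5 (α = 9): (9−6)(9−3)(9−7)(9−1) = 3·6·2·8 = 288 ≡ 2, so v_5 = 2^{−1} = 7 (mod 13).
  v = [11, 12, 10, 12, 7].
Step 2: syndromes of r = [11, 10, 7, 5, 3] (all sums mod 13).
  S_0 = Σ v_i r_i = 11·11 + 12·10 + 10·7 + 12·5 + 7·3 = 392 ≡ 2.
  S_1 = Σ v_i α_i r_i = 11·6·11 + 12·3·10 + 10·7·7 + 12·1·5 + 7·9·3 = 1825 ≡ 5.
  α_i^2 mod 13 = [10, 9, 10, 1, 3].
  S_2 = Σ v_i α_i^2 r_i = 11·10·11 + 12·9·10 + 10·10·7 + 12·1·5 + 7·3·3 = 3113 ≡ 6.
  S = (2, 5, 6) ≠ 0, so r is not a codeword (an error is present).
Step 3: locate the error. For a single error e at position i, S_ℓ = v_i·e·α_i^ℓ, so α_err = S_1/S_0.
  S_0^{−1} = 2^{−1} = 7 (mod 13), so α_err = 5·7 = 35 ≡ 9 = α_5. Error position i = 5.
  Consistency check: S_2/S_1 = 6·8 = 48 ≡ 9 = α_err ✓ (single-error assumption holds).
Step 4: error magnitude e = S_0/v_5 = S_0·∏_{j≠5}(α_5 − α_j) = 2·2 = 4 ≡ 4 (mod 13).
Step 5: correct position 5: c_5 = r_5 − e = 3 − 4 ≡ 12 (mod 13). Hence c = [11, 10, 7, 5, 12].
  Check: interpolating c through the α_i gives m(x) = 9 + 9·x (degree < 2) with m(α_i) = c_i for every i, so c is indeed a codeword.


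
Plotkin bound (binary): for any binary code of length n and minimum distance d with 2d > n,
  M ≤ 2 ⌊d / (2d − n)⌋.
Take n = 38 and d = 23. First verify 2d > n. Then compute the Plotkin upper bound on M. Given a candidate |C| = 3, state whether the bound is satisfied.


Plotkin bound M ≤ 4; given |C| = 3 ≤ bound (satisfied).

Check applicability: 2d = 46, n = 38.
2d − n = 8 > 0, so Plotkin applies.
Compute d/(2d−n) = 23/8 ≈ 2.8750.
⌊d/(2d−n)⌋ = 2.
Plotkin bound: M ≤ 2·2 = 4.
Given |C| = 3, check: satisfied.
This |C| is below the Plotkin bound.


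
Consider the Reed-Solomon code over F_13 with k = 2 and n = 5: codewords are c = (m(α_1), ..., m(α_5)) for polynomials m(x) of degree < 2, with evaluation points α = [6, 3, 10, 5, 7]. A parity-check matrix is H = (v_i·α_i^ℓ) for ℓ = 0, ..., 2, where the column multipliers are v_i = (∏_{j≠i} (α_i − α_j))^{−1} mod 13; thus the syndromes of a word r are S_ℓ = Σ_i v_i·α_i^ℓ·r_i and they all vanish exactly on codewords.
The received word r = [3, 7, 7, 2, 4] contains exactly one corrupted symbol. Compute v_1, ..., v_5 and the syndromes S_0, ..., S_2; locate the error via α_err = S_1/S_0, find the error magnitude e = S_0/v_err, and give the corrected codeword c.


S = (6, 5, 2), error at position 2, error magnitude e = 7, c = [3, 0, 7, 2, 4].

Step 1: column multipliers v_i = (∏_{j≠i}(α_i − α_j))^{−1} mod 13.
  i = 1 (α = 6): (6−3)(6−10)(6−5)(6−7) = 3·(−4)·1·(−1) = 12 ≡ 12, so v_1 = 12^{−1} = 12 (mod 13).
  i = 2 (α = 3): (3−6)(3−10)(3−5)(3−7) = (−3)·(−7)·(−2)·(−4) = 168 ≡ 12, so v_2 = 12^{−1} = 12 (mod 13).
  i = 3 (α = 10): (10−6)(10−3)(10−5)(10−7) = 4·7·5·3 = 420 ≡ 4, so v_3 = 4^{−1} = 10 (mod 13).
  i = 4 (α = 5): (5−6)(5−3)(5−10)(5−7) = (−1)·2·(−5)·(−2) = −20 ≡ 6, so v_4 = 6^{−1} = 11 (mod 13).
  i = 5 (α = 7): (7−6)(7−3)(7−10)(7−5) = 1·4·(−3)·2 = −24 ≡ 2, so v_5 = 2^{−1} = 7 (mod 13).
  v = [12, 12, 10, 11, 7].
Step 2: syndromes of r = [3, 7, 7, 2, 4] (all sums mod 13).
  S_0 = Σ v_i r_i = 12·3 + 12·7 + 10·7 + 11·2 + 7·4 = 240 ≡ 6.
  S_1 = Σ v_i α_i r_i = 12·6·3 + 12·3·7 + 10·10·7 + 11·5·2 + 7·7·4 = 1474 ≡ 5.
  α_i^2 mod 13 = [10, 9, 9, 12, 10].
  S_2 = Σ v_i α_i^2 r_i = 12·10·3 + 12·9·7 + 10·9·7 + 11·12·2 + 7·10·4 = 2290 ≡ 2.
  S = (6, 5, 2) ≠ 0, so r is not a codeword (an error is present).
Step 3: locate the error. For a single error e at position i, S_ℓ = v_i·e·α_i^ℓ, so α_err = S_1/S_0.
  S_0^{−1} = 6^{−1} = 11 (mod 13), so α_err = 5·11 = 55 ≡ 3 = α_2. Error position i = 2.
  Consistency check: S_2/S_1 = 2·8 = 16 ≡ 3 = α_err ✓ (single-error assumption holds).
Step 4: error magnitude e = S_0/v_2 = S_0·∏_{j≠2}(α_2 − α_j) = 6·12 = 72 ≡ 7 (mod 13).
Step 5: correct position 2: c_2 = r_2 − e = 7 − 7 ≡ 0 (mod 13). Hence c = [3, 0, 7, 2, 4].
  Check: interpolating c through the α_i gives m(x) = 10 + 1·x (degree < 2) with m(α_i) = c_i for every i, so c is indeed a codeword.


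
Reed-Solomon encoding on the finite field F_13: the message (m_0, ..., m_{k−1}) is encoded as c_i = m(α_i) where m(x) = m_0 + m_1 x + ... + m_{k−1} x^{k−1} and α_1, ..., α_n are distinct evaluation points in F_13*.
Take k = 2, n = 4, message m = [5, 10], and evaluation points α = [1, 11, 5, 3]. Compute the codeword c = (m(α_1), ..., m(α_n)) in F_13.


c = [2, 11, 3, 9]

Message polynomial: m(x) = 5 + 10·x (mod 13).
For each evaluation point α_i, compute m(α_i) mod 13:
  α_1 = 1: Horner steps 10 → 2, so m(1) = 2.
  α_2 = 11: Horner steps 10 → 11, so m(11) = 11.
  α_3 = 5: Horner steps 10 → 3, so m(5) = 3.
  α_4 = 3: Horner steps 10 → 9, so m(3) = 9.
Codeword c = [2, 11, 3, 9] ∈ F_13^4.


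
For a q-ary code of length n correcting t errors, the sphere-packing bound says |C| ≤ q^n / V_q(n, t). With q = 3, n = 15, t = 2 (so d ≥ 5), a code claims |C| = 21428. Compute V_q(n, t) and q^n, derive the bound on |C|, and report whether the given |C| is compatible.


V_q(n, t) = 451, q^n = 14348907, Hamming bound = 31815, |C| = 21428 ≤ bound (satisfied).

Step 1: Compute V_q(n, t) = Σ_{j=0}^2 C(n, j) (q−1)^j.
  j = 0: C(15,0)·(2)^0 = 1·1 = 1.
  j = 1: C(15,1)·(2)^1 = 15·2 = 30.
  j = 2: C(15,2)·(2)^2 = 105·4 = 420.
  V_q(n, t) = 1 + 30 + 420 = 451.
Step 2: q^n = 3^15 = 14348907.
Step 3: Hamming bound ⌊q^n / V_q(n,t)⌋ = ⌊14348907/451⌋ = 31815.
Step 4: Compare |C| = 21428 to 31815: satisfied.
The claimed |C| lies below the Hamming bound.


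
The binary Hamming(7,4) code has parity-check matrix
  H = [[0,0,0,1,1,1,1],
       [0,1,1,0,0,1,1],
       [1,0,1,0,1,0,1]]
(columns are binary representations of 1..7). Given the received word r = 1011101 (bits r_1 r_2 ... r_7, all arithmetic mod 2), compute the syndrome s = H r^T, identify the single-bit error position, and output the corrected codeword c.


s = (1, 0, 0)^T, error position = 4, corrected codeword c = 1010101

Compute s = H r^T mod 2 one row at a time:
  s_1 = 1 + 1 + 0 + 1 = 3 ≡ 1 (mod 2).
  s_2 = 0 + 1 + 0 + 1 = 2 ≡ 0 (mod 2).
  s_3 = 1 + 1 + 1 + 1 = 4 ≡ 0 (mod 2).
s = (1, 0, 0)^T — this equals column 4 of H (binary 100), so error is at position 4.
Correct: flip bit 4 of r = 1011101 to get c = 1010101.


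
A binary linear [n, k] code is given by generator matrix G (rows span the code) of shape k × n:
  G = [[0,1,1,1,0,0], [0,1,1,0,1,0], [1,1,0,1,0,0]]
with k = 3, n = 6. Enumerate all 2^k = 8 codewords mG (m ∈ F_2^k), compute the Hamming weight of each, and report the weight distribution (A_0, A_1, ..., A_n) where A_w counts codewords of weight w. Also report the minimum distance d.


Weight distribution: A_0 = 1, A_2 = 2, A_3 = 4, A_4 = 1. Minimum distance d = 2.

Enumerate all 2^3 = 8 messages m ∈ F_2^3.
For each, compute codeword c = mG in F_2^6, then tally its weight.
  m = 000 → c = 000000, weight = 0.
  m = 100 → c = 011100, weight = 3.
  m = 010 → c = 011010, weight = 3.
  m = 110 → c = 000110, weight = 2.
  m = 001 → c = 110100, weight = 3.
  m = 101 → c = 101000, weight = 2.
  m = 011 → c = 101110, weight = 4.
  m = 111 → c = 110010, weight = 3.
Tally weights:
  weight 0: 1 codewords.
  weight 2: 2 codewords.
  weight 3: 4 codewords.
  weight 4: 1 codewords.
Minimum distance d = smallest w > 0 with A_w > 0 = 2.
Sanity: Σ A_w = 8 = 2^3 = 8 ✓.


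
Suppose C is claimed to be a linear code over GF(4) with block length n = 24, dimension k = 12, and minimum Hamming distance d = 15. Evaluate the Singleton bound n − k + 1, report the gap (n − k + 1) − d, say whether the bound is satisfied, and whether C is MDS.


Singleton RHS = n − k + 1 = 13, slack = -2, bound violated (no such code; not MDS).

Singleton bound: d ≤ n − k + 1.
Here n = 24, k = 12, so n − k + 1 = 13.
Given d = 15, check d ≤ 13: NO.
Slack = (n − k + 1) − d = -2.
The slack is negative: d = 15 exceeds n − k + 1 = 13 by 2, so the Singleton bound is violated and no linear [24, 12, 15]_4 code can exist. In particular it is not MDS (MDS requires d = n − k + 1 exactly).
Description: the claimed parameters are [24, 12, 15]_4; such a code would be impossible (violates the Singleton bound).


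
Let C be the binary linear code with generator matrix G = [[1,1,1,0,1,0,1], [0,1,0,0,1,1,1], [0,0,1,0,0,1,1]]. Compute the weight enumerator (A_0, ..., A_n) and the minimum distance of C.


Weight distribution: A_0 = 1, A_2 = 1, A_3 = 3, A_4 = 2, A_5 = 1. Minimum distance d = 2.

Enumerate all 2^3 = 8 messages m ∈ F_2^3.
For each, compute codeword c = mG in F_2^7, then tally its weight.
  m = 000 → c = 0000000, weight = 0.
  m = 100 → c = 1110101, weight = 5.
  m = 010 → c = 0100111, weight = 4.
  m = 110 → c = 1010010, weight = 3.
  m = 001 → c = 0010011, weight = 3.
  m = 101 → c = 1100110, weight = 4.
  m = 011 → c = 0110100, weight = 3.
  m = 111 → c = 1000001, weight = 2.
Tally weights:
  weight 0: 1 codewords.
  weight 2: 1 codewords.
  weight 3: 3 codewords.
  weight 4: 2 codewords.
  weight 5: 1 codewords.
Minimum distance d = smallest w > 0 with A_w > 0 = 2.
Sanity: Σ A_w = 8 = 2^3 = 8 ✓.


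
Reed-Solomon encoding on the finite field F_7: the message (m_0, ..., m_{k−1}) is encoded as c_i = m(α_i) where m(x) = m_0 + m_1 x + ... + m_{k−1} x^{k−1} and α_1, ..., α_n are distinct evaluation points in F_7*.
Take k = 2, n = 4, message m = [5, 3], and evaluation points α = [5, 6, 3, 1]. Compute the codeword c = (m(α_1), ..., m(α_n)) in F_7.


c = [6, 2, 0, 1]

Message polynomial: m(x) = 5 + 3·x (mod 7).
For each evaluation point α_i, compute m(α_i) mod 7:
  α_1 = 5: Horner steps 3 → 6, so m(5) = 6.
  α_2 = 6: Horner steps 3 → 2, so m(6) = 2.
  α_3 = 3: Horner steps 3 → 0, so m(3) = 0.
  α_4 = 1: Horner steps 3 → 1, so m(1) = 1.
Codeword c = [6, 2, 0, 1] ∈ F_7^4.


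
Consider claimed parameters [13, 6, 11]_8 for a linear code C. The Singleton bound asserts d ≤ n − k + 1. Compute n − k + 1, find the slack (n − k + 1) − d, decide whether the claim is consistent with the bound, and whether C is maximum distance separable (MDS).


Singleton RHS = n − k + 1 = 8, slack = -3, bound violated (no such code; not MDS).

Singleton bound: d ≤ n − k + 1.
Here n = 13, k = 6, so n − k + 1 = 8.
Given d = 11, check d ≤ 8: NO.
Slack = (n − k + 1) − d = -3.
The slack is negative: d = 11 exceeds n − k + 1 = 8 by 3, so the Singleton bound is violated and no linear [13, 6, 11]_8 code can exist. In particular it is not MDS (MDS requires d = n − k + 1 exactly).
Description: the claimed parameters are [13, 6, 11]_8; such a code would be impossible (violates the Singleton bound).


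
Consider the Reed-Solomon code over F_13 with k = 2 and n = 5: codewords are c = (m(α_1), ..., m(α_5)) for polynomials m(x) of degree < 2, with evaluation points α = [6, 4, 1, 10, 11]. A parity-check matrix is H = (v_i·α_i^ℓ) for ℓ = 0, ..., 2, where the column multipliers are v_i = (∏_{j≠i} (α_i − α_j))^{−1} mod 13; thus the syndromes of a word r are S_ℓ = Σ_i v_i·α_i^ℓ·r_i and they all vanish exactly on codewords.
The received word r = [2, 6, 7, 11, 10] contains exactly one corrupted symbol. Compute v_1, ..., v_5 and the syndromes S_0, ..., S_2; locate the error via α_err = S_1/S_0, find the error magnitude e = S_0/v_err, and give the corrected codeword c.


S = (10, 1, 4), error at position 2, error magnitude e = 2, c = [2, 4, 7, 11, 10].

Step 1: column multipliers v_i = (∏_{j≠i}(α_i − α_j))^{−1} mod 13.
  i = 1 (α = 6): (6−4)(6−1)(6−10)(6−11) = 2·5·(−4)·(−5) = 200 ≡ 5, so v_1 = 5^{−1} = 8 (mod 13).
  i = 2 (α = 4): (4−6)(4−1)(4−10)(4−11) = (−2)·3·(−6)·(−7) = −252 ≡ 8, so v_2 = 8^{−1} = 5 (mod 13).
  i = 3 (α = 1): (1−6)(1−4)(1−10)(1−11) = (−5)·(−3)·(−9)·(−10) = 1350 ≡ 11, so v_3 = 11^{−1} = 6 (mod 13).
  i = 4 (α = 10): (10−6)(10−4)(10−1)(10−11) = 4·6·9·(−1) = −216 ≡ 5, so v_4 = 5^{−1} = 8 (mod 13).
  i = 5 (α = 11): (11−6)(11−4)(11−1)(11−10) = 5·7·10·1 = 350 ≡ 12, so v_5 = 12^{−1} = 12 (mod 13).
  v = [8, 5, 6, 8, 12].
Step 2: syndromes of r = [2, 6, 7, 11, 10] (all sums mod 13).
  S_0 = Σ v_i r_i = 8·2 + 5·6 + 6·7 + 8·11 + 12·10 = 296 ≡ 10.
  S_1 = Σ v_i α_i r_i = 8·6·2 + 5·4·6 + 6·1·7 + 8·10·11 + 12·11·10 = 2458 ≡ 1.
  α_i^2 mod 13 = [10, 3, 1, 9, 4].
  S_2 = Σ v_i α_i^2 r_i = 8·10·2 + 5·3·6 + 6·1·7 + 8·9·11 + 12·4·10 = 1564 ≡ 4.
  S = (10, 1, 4) ≠ 0, so r is not a codeword (an error is present).
Step 3: locate the error. For a single error e at position i, S_ℓ = v_i·e·α_i^ℓ, so α_err = S_1/S_0.
  S_0^{−1} = 10^{−1} = 4 (mod 13), so α_err = 1·4 = 4 ≡ 4 = α_2. Error position i = 2.
  Consistency check: S_2/S_1 = 4·1 = 4 ≡ 4 = α_err ✓ (single-error assumption holds).
Step 4: error magnitude e = S_0/v_2 = S_0·∏_{j≠2}(α_2 − α_j) = 10·8 = 80 ≡ 2 (mod 13).
Step 5: correct position 2: c_2 = r_2 − e = 6 − 2 ≡ 4 (mod 13). Hence c = [2, 4, 7, 11, 10].
  Check: interpolating c through the α_i gives m(x) = 8 + 12·x (degree < 2) with m(α_i) = c_i for every i, so c is indeed a codeword.


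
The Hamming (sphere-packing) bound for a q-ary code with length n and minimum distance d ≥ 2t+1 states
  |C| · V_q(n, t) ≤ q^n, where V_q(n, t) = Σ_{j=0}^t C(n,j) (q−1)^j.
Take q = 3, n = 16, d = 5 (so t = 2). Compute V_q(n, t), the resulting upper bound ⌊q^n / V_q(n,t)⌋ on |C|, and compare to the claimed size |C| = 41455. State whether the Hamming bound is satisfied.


V_q(n, t) = 513, q^n = 43046721, Hamming bound = 83911, |C| = 41455 ≤ bound (satisfied).

Step 1: Compute V_q(n, t) = Σ_{j=0}^2 C(n, j) (q−1)^j.
  j = 0: C(16,0)·(2)^0 = 1·1 = 1.
  j = 1: C(16,1)·(2)^1 = 16·2 = 32.
  j = 2: C(16,2)·(2)^2 = 120·4 = 480.
  V_q(n, t) = 1 + 32 + 480 = 513.
Step 2: q^n = 3^16 = 43046721.
Step 3: Hamming bound ⌊q^n / V_q(n,t)⌋ = ⌊43046721/513⌋ = 83911.
Step 4: Compare |C| = 41455 to 83911: satisfied.
The claimed |C| lies below the Hamming bound.


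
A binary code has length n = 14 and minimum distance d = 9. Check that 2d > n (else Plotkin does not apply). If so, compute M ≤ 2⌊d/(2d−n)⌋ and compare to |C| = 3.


Plotkin bound M ≤ 4; given |C| = 3 ≤ bound (satisfied).

Check applicability: 2d = 18, n = 14.
2d − n = 4 > 0, so Plotkin applies.
Compute d/(2d−n) = 9/4 ≈ 2.2500.
⌊d/(2d−n)⌋ = 2.
Plotkin bound: M ≤ 2·2 = 4.
Given |C| = 3, check: satisfied.
This |C| is below the Plotkin bound.


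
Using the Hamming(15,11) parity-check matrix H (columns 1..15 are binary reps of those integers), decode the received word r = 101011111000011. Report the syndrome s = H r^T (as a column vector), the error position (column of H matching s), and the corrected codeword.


s = (0, 1, 1, 0)^T, error position = 6, corrected codeword c = 101010111000011

Compute s = H r^T mod 2 one row at a time:
  s_1 = 1 + 1 + 0 + 0 + 0 + 0 + 1 + 1 = 4 ≡ 0 (mod 2).
  s_2 = 0 + 1 + 1 + 1 + 0 + 0 + 1 + 1 = 5 ≡ 1 (mod 2).
  s_3 = 0 + 1 + 1 + 1 + 0 + 0 + 1 + 1 = 5 ≡ 1 (mod 2).
  s_4 = 1 + 1 + 1 + 1 + 1 + 0 + 0 + 1 = 6 ≡ 0 (mod 2).
s = (0, 1, 1, 0)^T — this equals column 6 of H (binary 0110), so error is at position 6.
Correct: flip bit 6 of r = 101011111000011 to get c = 101010111000011.


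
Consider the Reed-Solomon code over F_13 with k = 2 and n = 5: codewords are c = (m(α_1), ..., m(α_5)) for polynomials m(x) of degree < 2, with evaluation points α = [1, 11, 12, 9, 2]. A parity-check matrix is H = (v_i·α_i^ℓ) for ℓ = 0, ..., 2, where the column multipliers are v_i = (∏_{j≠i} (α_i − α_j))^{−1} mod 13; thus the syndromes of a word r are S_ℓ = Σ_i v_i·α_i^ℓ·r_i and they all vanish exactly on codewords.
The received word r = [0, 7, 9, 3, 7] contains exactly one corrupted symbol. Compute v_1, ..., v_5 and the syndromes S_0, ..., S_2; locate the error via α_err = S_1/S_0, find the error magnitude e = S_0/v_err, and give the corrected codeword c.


S = (10, 7, 1), error at position 5, error magnitude e = 5, c = [0, 7, 9, 3, 2].

Step 1: column multipliers v_i = (∏_{j≠i}(α_i − α_j))^{−1} mod 13.
  i = 1 (α = 1): (1−11)(1−12)(1−9)(1−2) = (−10)·(−11)·(−8)·(−1) = 880 ≡ 9, so v_1 = 9^{−1} = 3 (mod 13).
  i = 2 (α = 11): (11−1)(11−12)(11−9)(11−2) = 10·(−1)·2·9 = −180 ≡ 2, so v_2 = 2^{−1} = 7 (mod 13).
  i = 3 (α = 12): (12−1)(12−11)(12−9)(12−2) = 11·1·3·10 = 330 ≡ 5, so v_3 = 5^{−1} = 8 (mod 13).
  i = 4 (α = 9): (9−1)(9−11)(9−12)(9−2) = 8·(−2)·(−3)·7 = 336 ≡ 11, so v_4 = 11^{−1} = 6 (mod 13).
  i = 5 (α = 2): (2−1)(2−11)(2−12)(2−9) = 1·(−9)·(−10)·(−7) = −630 ≡ 7, so v_5 = 7^{−1} = 2 (mod 13).
  v = [3, 7, 8, 6, 2].
Step 2: syndromes of r = [0, 7, 9, 3, 7] (all sums mod 13).
  S_0 = Σ v_i r_i = 3·0 + 7·7 + 8·9 + 6·3 + 2·7 = 153 ≡ 10.
  S_1 = Σ v_i α_i r_i = 3·1·0 + 7·11·7 + 8·12·9 + 6·9·3 + 2·2·7 = 1593 ≡ 7.
  α_i^2 mod 13 = [1, 4, 1, 3, 4].
  S_2 = Σ v_i α_i^2 r_i = 3·1·0 + 7·4·7 + 8·1·9 + 6·3·3 + 2·4·7 = 378 ≡ 1.
  S = (10, 7, 1) ≠ 0, so r is not a codeword (an error is present).
Step 3: locate the error. For a single error e at position i, S_ℓ = v_i·e·α_i^ℓ, so α_err = S_1/S_0.
  S_0^{−1} = 10^{−1} = 4 (mod 13), so α_err = 7·4 = 28 ≡ 2 = α_5. Error position i = 5.
  Consistency check: S_2/S_1 = 1·2 = 2 ≡ 2 = α_err ✓ (single-error assumption holds).
Step 4: error magnitude e = S_0/v_5 = S_0·∏_{j≠5}(α_5 − α_j) = 10·7 = 70 ≡ 5 (mod 13).
Step 5: correct position 5: c_5 = r_5 − e = 7 − 5 ≡ 2 (mod 13). Hence c = [0, 7, 9, 3, 2].
  Check: interpolating c through the α_i gives m(x) = 11 + 2·x (degree < 2) with m(α_i) = c_i for every i, so c is indeed a codeword.


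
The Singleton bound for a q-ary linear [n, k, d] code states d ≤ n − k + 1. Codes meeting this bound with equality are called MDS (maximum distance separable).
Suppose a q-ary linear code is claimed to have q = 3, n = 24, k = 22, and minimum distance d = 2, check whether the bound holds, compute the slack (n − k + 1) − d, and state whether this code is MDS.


Singleton RHS = n − k + 1 = 3, slack = 1, bound satisfied, not MDS.

Singleton bound: d ≤ n − k + 1.
Here n = 24, k = 22, so n − k + 1 = 3.
Given d = 2, check d ≤ 3: YES.
Slack = (n − k + 1) − d = 1.
The code is NOT MDS (slack = 1 > 0).
Description: the claimed parameters are [24, 22, 2]_3; such a code would be non-MDS.


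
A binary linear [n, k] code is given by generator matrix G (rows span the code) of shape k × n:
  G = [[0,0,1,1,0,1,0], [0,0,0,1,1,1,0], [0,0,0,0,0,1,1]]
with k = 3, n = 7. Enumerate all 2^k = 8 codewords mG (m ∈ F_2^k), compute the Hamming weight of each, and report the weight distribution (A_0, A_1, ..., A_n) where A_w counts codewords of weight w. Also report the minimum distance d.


Weight distribution: A_0 = 1, A_2 = 2, A_3 = 4, A_4 = 1. Minimum distance d = 2.

Enumerate all 2^3 = 8 messages m ∈ F_2^3.
For each, compute codeword c = mG in F_2^7, then tally its weight.
  m = 000 → c = 0000000, weight = 0.
  m = 100 → c = 0011010, weight = 3.
  m = 010 → c = 0001110, weight = 3.
  m = 110 → c = 0010100, weight = 2.
  m = 001 → c = 0000011, weight = 2.
  m = 101 → c = 0011001, weight = 3.
  m = 011 → c = 0001101, weight = 3.
  m = 111 → c = 0010111, weight = 4.
Tally weights:
  weight 0: 1 codewords.
  weight 2: 2 codewords.
  weight 3: 4 codewords.
  weight 4: 1 codewords.
Minimum distance d = smallest w > 0 with A_w > 0 = 2.
Sanity: Σ A_w = 8 = 2^3 = 8 ✓.


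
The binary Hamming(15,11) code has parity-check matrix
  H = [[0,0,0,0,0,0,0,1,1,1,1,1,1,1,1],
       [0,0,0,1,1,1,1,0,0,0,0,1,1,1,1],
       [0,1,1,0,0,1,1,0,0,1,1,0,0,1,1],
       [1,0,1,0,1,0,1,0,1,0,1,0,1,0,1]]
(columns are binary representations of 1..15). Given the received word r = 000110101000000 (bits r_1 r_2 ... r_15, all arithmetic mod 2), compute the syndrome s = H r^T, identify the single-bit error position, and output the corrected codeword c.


s = (1, 1, 1, 1)^T, error position = 15, corrected codeword c = 000110101000001

Compute s = H r^T mod 2 one row at a time:
  s_1 = 0 + 1 + 0 + 0 + 0 + 0 + 0 + 0 = 1 ≡ 1 (mod 2).
  s_2 = 1 + 1 + 0 + 1 + 0 + 0 + 0 + 0 = 3 ≡ 1 (mod 2).
  s_3 = 0 + 0 + 0 + 1 + 0 + 0 + 0 + 0 = 1 ≡ 1 (mod 2).
  s_4 = 0 + 0 + 1 + 1 + 1 + 0 + 0 + 0 = 3 ≡ 1 (mod 2).
s = (1, 1, 1, 1)^T — this equals column 15 of H (binary 1111), so error is at position 15.
Correct: flip bit 15 of r = 000110101000000 to get c = 000110101000001.


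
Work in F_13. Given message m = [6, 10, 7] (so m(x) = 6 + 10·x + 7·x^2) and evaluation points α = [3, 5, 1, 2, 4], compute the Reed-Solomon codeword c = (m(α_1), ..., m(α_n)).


c = [8, 10, 10, 2, 2]

Message polynomial: m(x) = 6 + 10·x + 7·x^2 (mod 13).
For each evaluation point α_i, compute m(α_i) mod 13:
  α_1 = 3: Horner steps 7 → 5 → 8, so m(3) = 8.
  α_2 = 5: Horner steps 7 → 6 → 10, so m(5) = 10.
  α_3 = 1: Horner steps 7 → 4 → 10, so m(1) = 10.
  α_4 = 2: Horner steps 7 → 11 → 2, so m(2) = 2.
  α_5 = 4: Horner steps 7 → 12 → 2, so m(4) = 2.
Codeword c = [8, 10, 10, 2, 2] ∈ F_13^5.


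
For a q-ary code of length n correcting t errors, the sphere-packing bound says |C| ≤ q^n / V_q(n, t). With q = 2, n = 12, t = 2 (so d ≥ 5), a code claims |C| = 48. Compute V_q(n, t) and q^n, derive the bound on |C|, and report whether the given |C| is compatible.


V_q(n, t) = 79, q^n = 4096, Hamming bound = 51, |C| = 48 ≤ bound (satisfied).

Step 1: Compute V_q(n, t) = Σ_{j=0}^2 C(n, j) (q−1)^j.
  j = 0: C(12,0)·(1)^0 = 1·1 = 1.
  j = 1: C(12,1)·(1)^1 = 12·1 = 12.
  j = 2: C(12,2)·(1)^2 = 66·1 = 66.
  V_q(n, t) = 1 + 12 + 66 = 79.
Step 2: q^n = 2^12 = 4096.
Step 3: Hamming bound ⌊q^n / V_q(n,t)⌋ = ⌊4096/79⌋ = 51.
Step 4: Compare |C| = 48 to 51: satisfied.
The claimed |C| lies below the Hamming bound.


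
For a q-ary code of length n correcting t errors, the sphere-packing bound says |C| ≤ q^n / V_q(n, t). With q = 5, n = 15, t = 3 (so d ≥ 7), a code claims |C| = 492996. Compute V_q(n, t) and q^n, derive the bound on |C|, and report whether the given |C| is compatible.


V_q(n, t) = 30861, q^n = 30517578125, Hamming bound = 988871, |C| = 492996 ≤ bound (satisfied).

Step 1: Compute V_q(n, t) = Σ_{j=0}^3 C(n, j) (q−1)^j.
  j = 0: C(15,0)·(4)^0 = 1·1 = 1.
  j = 1: C(15,1)·(4)^1 = 15·4 = 60.
  j = 2: C(15,2)·(4)^2 = 105·16 = 1680.
  j = 3: C(15,3)·(4)^3 = 455·64 = 29120.
  V_q(n, t) = 1 + 60 + 1680 + 29120 = 30861.
Step 2: q^n = 5^15 = 30517578125.
Step 3: Hamming bound ⌊q^n / V_q(n,t)⌋ = ⌊30517578125/30861⌋ = 988871.
Step 4: Compare |C| = 492996 to 988871: satisfied.
The claimed |C| lies below the Hamming bound.


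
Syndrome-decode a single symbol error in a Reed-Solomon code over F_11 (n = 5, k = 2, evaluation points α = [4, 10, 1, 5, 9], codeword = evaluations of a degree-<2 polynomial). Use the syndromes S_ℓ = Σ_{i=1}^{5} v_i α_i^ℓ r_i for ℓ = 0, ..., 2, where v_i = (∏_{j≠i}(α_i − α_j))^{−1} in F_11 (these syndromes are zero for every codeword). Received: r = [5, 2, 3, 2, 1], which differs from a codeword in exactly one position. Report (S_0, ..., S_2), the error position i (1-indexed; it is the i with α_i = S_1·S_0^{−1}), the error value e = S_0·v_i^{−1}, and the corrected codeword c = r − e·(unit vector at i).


S = (8, 3, 8), error at position 2, error magnitude e = 4, c = [5, 9, 3, 2, 1].

Step 1: column multipliers v_i = (∏_{j≠i}(α_i − α_j))^{−1} mod 11.
  i = 1 (α = 4): (4−10)(4−1)(4−5)(4−9) = (−6)·3·(−1)·(−5) = −90 ≡ 9, so v_1 = 9^{−1} = 5 (mod 11).
  i = 2 (α = 10): (10−4)(10−1)(10−5)(10−9) = 6·9·5·1 = 270 ≡ 6, so v_2 = 6^{−1} = 2 (mod 11).
  i = 3 (α = 1): (1−4)(1−10)(1−5)(1−9) = (−3)·(−9)·(−4)·(−8) = 864 ≡ 6, so v_3 = 6^{−1} = 2 (mod 11).
  i = 4 (α = 5): (5−4)(5−10)(5−1)(5−9) = 1·(−5)·4·(−4) = 80 ≡ 3, so v_4 = 3^{−1} = 4 (mod 11).
  i = 5 (α = 9): (9−4)(9−10)(9−1)(9−5) = 5·(−1)·8·4 = −160 ≡ 5, so v_5 = 5^{−1} = 9 (mod 11).
  v = [5, 2, 2, 4, 9].
Step 2: syndromes of r = [5, 2, 3, 2, 1] (all sums mod 11).
  S_0 = Σ v_i r_i = 5·5 + 2·2 + 2·3 + 4·2 + 9·1 = 52 ≡ 8.
  S_1 = Σ v_i α_i r_i = 5·4·5 + 2·10·2 + 2·1·3 + 4·5·2 + 9·9·1 = 267 ≡ 3.
  α_i^2 mod 11 = [5, 1, 1, 3, 4].
  S_2 = Σ v_i α_i^2 r_i = 5·5·5 + 2·1·2 + 2·1·3 + 4·3·2 + 9·4·1 = 195 ≡ 8.
  S = (8, 3, 8) ≠ 0, so r is not a codeword (an error is present).
Step 3: locate the error. For a single error e at position i, S_ℓ = v_i·e·α_i^ℓ, so α_err = S_1/S_0.
  S_0^{−1} = 8^{−1} = 7 (mod 11), so α_err = 3·7 = 21 ≡ 10 = α_2. Error position i = 2.
  Consistency check: S_2/S_1 = 8·4 = 32 ≡ 10 = α_err ✓ (single-error assumption holds).
Step 4: error magnitude e = S_0/v_2 = S_0·∏_{j≠2}(α_2 − α_j) = 8·6 = 48 ≡ 4 (mod 11).
Step 5: correct position 2: c_2 = r_2 − e = 2 − 4 ≡ 9 (mod 11). Hence c = [5, 9, 3, 2, 1].
  Check: interpolating c through the α_i gives m(x) = 6 + 8·x (degree < 2) with m(α_i) = c_i for every i, so c is indeed a codeword.


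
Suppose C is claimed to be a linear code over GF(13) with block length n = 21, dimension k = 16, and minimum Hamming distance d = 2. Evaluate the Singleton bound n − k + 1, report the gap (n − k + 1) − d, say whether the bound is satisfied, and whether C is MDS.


Singleton RHS = n − k + 1 = 6, slack = 4, bound satisfied, not MDS.

Singleton bound: d ≤ n − k + 1.
Here n = 21, k = 16, so n − k + 1 = 6.
Given d = 2, check d ≤ 6: YES.
Slack = (n − k + 1) − d = 4.
The code is NOT MDS (slack = 4 > 0).
Description: the claimed parameters are [21, 16, 2]_13; such a code would be non-MDS.


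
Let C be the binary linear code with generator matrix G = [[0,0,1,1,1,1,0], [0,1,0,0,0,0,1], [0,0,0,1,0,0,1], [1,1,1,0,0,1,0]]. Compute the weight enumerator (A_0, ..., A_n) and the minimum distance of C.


Weight distribution: A_0 = 1, A_2 = 4, A_4 = 9, A_6 = 2. Minimum distance d = 2.

Enumerate all 2^4 = 16 messages m ∈ F_2^4.
For each, compute codeword c = mG in F_2^7, then tally its weight.
  m = 0000 → c = 0000000, weight = 0.
  m = 1000 → c = 0011110, weight = 4.
  m = 0100 → c = 0100001, weight = 2.
  m = 1100 → c = 0111111, weight = 6.
  m = 0010 → c = 0001001, weight = 2.
  m = 1010 → c = 0010111, weight = 4.
  m = 0110 → c = 0101000, weight = 2.
  m = 1110 → c = 0110110, weight = 4.
  m = 0001 → c = 1110010, weight = 4.
  m = 1001 → c = 1101100, weight = 4.
  m = 0101 → c = 1010011, weight = 4.
  m = 1101 → c = 1001101, weight = 4.
  m = 0011 → c = 1111011, weight = 6.
  m = 1011 → c = 1100101, weight = 4.
  m = 0111 → c = 1011010, weight = 4.
  m = 1111 → c = 1000100, weight = 2.
Tally weights:
  weight 0: 1 codewords.
  weight 2: 4 codewords.
  weight 4: 9 codewords.
  weight 6: 2 codewords.
Minimum distance d = smallest w > 0 with A_w > 0 = 2.
Sanity: Σ A_w = 16 = 2^4 = 16 ✓.


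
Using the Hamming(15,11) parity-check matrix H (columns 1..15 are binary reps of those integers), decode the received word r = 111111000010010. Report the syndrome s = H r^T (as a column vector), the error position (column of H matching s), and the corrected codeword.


s = (0, 0, 1, 0)^T, error position = 2, corrected codeword c = 101111000010010

Compute s = H r^T mod 2 one row at a time:
  s_1 = 0 + 0 + 0 + 1 + 0 + 0 + 1 + 0 = 2 ≡ 0 (mod 2).
  s_2 = 1 + 1 + 1 + 0 + 0 + 0 + 1 + 0 = 4 ≡ 0 (mod 2).
  s_3 = 1 + 1 + 1 + 0 + 0 + 1 + 1 + 0 = 5 ≡ 1 (mod 2).
  s_4 = 1 + 1 + 1 + 0 + 0 + 1 + 0 + 0 = 4 ≡ 0 (mod 2).
s = (0, 0, 1, 0)^T — this equals column 2 of H (binary 0010), so error is at position 2.
Correct: flip bit 2 of r = 111111000010010 to get c = 101111000010010.


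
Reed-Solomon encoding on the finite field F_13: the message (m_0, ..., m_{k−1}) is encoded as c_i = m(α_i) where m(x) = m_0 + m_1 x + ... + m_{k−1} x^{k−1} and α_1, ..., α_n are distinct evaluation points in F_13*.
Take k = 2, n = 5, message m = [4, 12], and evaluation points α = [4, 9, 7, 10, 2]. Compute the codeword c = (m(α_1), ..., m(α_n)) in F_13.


c = [0, 8, 10, 7, 2]

Message polynomial: m(x) = 4 + 12·x (mod 13).
For each evaluation point α_i, compute m(α_i) mod 13:
  α_1 = 4: Horner steps 12 → 0, so m(4) = 0.
  α_2 = 9: Horner steps 12 → 8, so m(9) = 8.
  α_3 = 7: Horner steps 12 → 10, so m(7) = 10.
  α_4 = 10: Horner steps 12 → 7, so m(10) = 7.
  α_5 = 2: Horner steps 12 → 2, so m(2) = 2.
Codeword c = [0, 8, 10, 7, 2] ∈ F_13^5.


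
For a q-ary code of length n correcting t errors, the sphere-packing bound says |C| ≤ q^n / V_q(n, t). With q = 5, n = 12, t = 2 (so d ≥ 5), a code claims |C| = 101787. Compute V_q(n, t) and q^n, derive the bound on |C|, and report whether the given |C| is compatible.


V_q(n, t) = 1105, q^n = 244140625, Hamming bound = 220941, |C| = 101787 ≤ bound (satisfied).

Step 1: Compute V_q(n, t) = Σ_{j=0}^2 C(n, j) (q−1)^j.
  j = 0: C(12,0)·(4)^0 = 1·1 = 1.
  j = 1: C(12,1)·(4)^1 = 12·4 = 48.
  j = 2: C(12,2)·(4)^2 = 66·16 = 1056.
  V_q(n, t) = 1 + 48 + 1056 = 1105.
Step 2: q^n = 5^12 = 244140625.
Step 3: Hamming bound ⌊q^n / V_q(n,t)⌋ = ⌊244140625/1105⌋ = 220941.
Step 4: Compare |C| = 101787 to 220941: satisfied.
The claimed |C| lies below the Hamming bound.


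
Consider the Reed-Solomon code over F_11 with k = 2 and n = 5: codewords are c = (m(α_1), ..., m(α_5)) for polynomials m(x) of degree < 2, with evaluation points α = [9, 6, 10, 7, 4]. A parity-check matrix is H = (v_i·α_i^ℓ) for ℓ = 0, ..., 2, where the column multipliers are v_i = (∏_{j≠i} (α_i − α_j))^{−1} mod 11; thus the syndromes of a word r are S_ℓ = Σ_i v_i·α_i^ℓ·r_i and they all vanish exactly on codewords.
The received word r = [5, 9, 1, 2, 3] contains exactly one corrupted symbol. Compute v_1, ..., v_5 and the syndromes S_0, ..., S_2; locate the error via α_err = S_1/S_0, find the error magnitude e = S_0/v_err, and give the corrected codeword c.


S = (4, 2, 1), error at position 2, error magnitude e = 3, c = [5, 6, 1, 2, 3].

Step 1: column multipliers v_i = (∏_{j≠i}(α_i − α_j))^{−1} mod 11.
  i = 1 (α = 9): (9−6)(9−10)(9−7)(9−4) = 3·(−1)·2·5 = −30 ≡ 3, so v_1 = 3^{−1} = 4 (mod 11).
  i = 2 (α = 6): (6−9)(6−10)(6−7)(6−4) = (−3)·(−4)·(−1)·2 = −24 ≡ 9, so v_2 = 9^{−1} = 5 (mod 11).
  i = 3 (α = 10): (10−9)(10−6)(10−7)(10−4) = 1·4·3·6 = 72 ≡ 6, so v_3 = 6^{−1} = 2 (mod 11).
  i = 4 (α = 7): (7−9)(7−6)(7−10)(7−4) = (−2)·1·(−3)·3 = 18 ≡ 7, so v_4 = 7^{−1} = 8 (mod 11).
  i = 5 (α = 4): (4−9)(4−6)(4−10)(4−7) = (−5)·(−2)·(−6)·(−3) = 180 ≡ 4, so v_5 = 4^{−1} = 3 (mod 11).
  v = [4, 5, 2, 8, 3].
Step 2: syndromes of r = [5, 9, 1, 2, 3] (all sums mod 11).
  S_0 = Σ v_i r_i = 4·5 + 5·9 + 2·1 + 8·2 + 3·3 = 92 ≡ 4.
  S_1 = Σ v_i α_i r_i = 4·9·5 + 5·6·9 + 2·10·1 + 8·7·2 + 3·4·3 = 618 ≡ 2.
  α_i^2 mod 11 = [4, 3, 1, 5, 5].
  S_2 = Σ v_i α_i^2 r_i = 4·4·5 + 5·3·9 + 2·1·1 + 8·5·2 + 3·5·3 = 342 ≡ 1.
  S = (4, 2, 1) ≠ 0, so r is not a codeword (an error is present).
Step 3: locate the error. For a single error e at position i, S_ℓ = v_i·e·α_i^ℓ, so α_err = S_1/S_0.
  S_0^{−1} = 4^{−1} = 3 (mod 11), so α_err = 2·3 = 6 ≡ 6 = α_2. Error position i = 2.
  Consistency check: S_2/S_1 = 1·6 = 6 ≡ 6 = α_err ✓ (single-error assumption holds).
Step 4: error magnitude e = S_0/v_2 = S_0·∏_{j≠2}(α_2 − α_j) = 4·9 = 36 ≡ 3 (mod 11).
Step 5: correct position 2: c_2 = r_2 − e = 9 − 3 ≡ 6 (mod 11). Hence c = [5, 6, 1, 2, 3].
  Check: interpolating c through the α_i gives m(x) = 8 + 7·x (degree < 2) with m(α_i) = c_i for every i, so c is indeed a codeword.
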